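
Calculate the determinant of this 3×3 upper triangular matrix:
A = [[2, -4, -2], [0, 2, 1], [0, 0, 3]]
12

The determinant of a triangular matrix is the product of its diagonal entries (the off-diagonal entries above the diagonal do not affect it).
det(A) = (2) * (2) * (3) = 12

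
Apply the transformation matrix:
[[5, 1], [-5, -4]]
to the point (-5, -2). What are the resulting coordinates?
(-27, 33)

Matrix multiplication:
[[5, 1], [-5, -4]] × [-5, -2]ᵀ
= [5×-5 + 1×-2, -5×-5 + -4×-2]ᵀ
= [-27.0000, 33.0000]ᵀ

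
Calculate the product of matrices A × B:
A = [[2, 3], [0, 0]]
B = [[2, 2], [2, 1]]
[[10, 7], [0, 0]]

Matrix multiplication:
C[0][0] = 2×2 + 3×2 = 10
C[0][1] = 2×2 + 3×1 = 7
C[1][0] = 0×2 + 0×2 = 0
C[1][1] = 0×2 + 0×1 = 0
Result: [[10, 7], [0, 0]]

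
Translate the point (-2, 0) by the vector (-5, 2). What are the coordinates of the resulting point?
(-7, 2)

Translation by (-5, 2):
x' = -2 + -5 = -7
y' = 0 + 2 = 2
Homogeneous matrix: [[1, 0, -5], [0, 1, 2], [0, 0, 1]]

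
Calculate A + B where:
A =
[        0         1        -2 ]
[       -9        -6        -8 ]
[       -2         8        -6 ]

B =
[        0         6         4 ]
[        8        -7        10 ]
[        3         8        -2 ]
A + B =
[        0         7         2 ]
[       -1       -13         2 ]
[        1        16        -8 ]

Matrix addition is elementwise: (A+B)[i][j] = A[i][j] + B[i][j].
  (A+B)[0][0] = (0) + (0) = 0
  (A+B)[0][1] = (1) + (6) = 7
  (A+B)[0][2] = (-2) + (4) = 2
  (A+B)[1][0] = (-9) + (8) = -1
  (A+B)[1][1] = (-6) + (-7) = -13
  (A+B)[1][2] = (-8) + (10) = 2
  (A+B)[2][0] = (-2) + (3) = 1
  (A+B)[2][1] = (8) + (8) = 16
  (A+B)[2][2] = (-6) + (-2) = -8
A + B =
[        0         7         2 ]
[       -1       -13         2 ]
[        1        16        -8 ]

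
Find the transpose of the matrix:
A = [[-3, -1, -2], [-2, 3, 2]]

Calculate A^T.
[[-3, -2], [-1, 3], [-2, 2]]

The transpose sends entry (i,j) to (j,i); rows become columns.
Row 0 of A: [-3, -1, -2] -> column 0 of A^T.
Row 1 of A: [-2, 3, 2] -> column 1 of A^T.
A^T = [[-3, -2], [-1, 3], [-2, 2]]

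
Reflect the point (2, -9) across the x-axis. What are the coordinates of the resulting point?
(2, 9)

Reflection across x-axis: (2, -9) → (2, 9)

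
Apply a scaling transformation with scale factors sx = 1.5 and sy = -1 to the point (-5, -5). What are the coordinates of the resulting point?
(-7.5, 5)

Scaling matrix:
[[1.50, 0], [0, -1]]
Result: (-5 × 1.5, -5 × -1) = (-7.5, 5)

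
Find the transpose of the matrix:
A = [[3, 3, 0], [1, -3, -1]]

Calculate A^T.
[[3, 1], [3, -3], [0, -1]]

The transpose sends entry (i,j) to (j,i); rows become columns.
Row 0 of A: [3, 3, 0] -> column 0 of A^T.
Row 1 of A: [1, -3, -1] -> column 1 of A^T.
A^T = [[3, 1], [3, -3], [0, -1]]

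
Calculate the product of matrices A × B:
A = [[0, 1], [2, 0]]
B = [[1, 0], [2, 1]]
[[2, 1], [2, 0]]

Matrix multiplication:
C[0][0] = 0×1 + 1×2 = 2
C[0][1] = 0×0 + 1×1 = 1
C[1][0] = 2×1 + 0×2 = 2
C[1][1] = 2×0 + 0×1 = 0
Result: [[2, 1], [2, 0]]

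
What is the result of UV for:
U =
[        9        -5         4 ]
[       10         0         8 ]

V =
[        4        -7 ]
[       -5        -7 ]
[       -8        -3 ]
UV =
[       29       -40 ]
[      -24       -94 ]

Matrix multiplication: (UV)[i][j] = sum over k of U[i][k] * V[k][j].
  (UV)[0][0] = (9)*(4) + (-5)*(-5) + (4)*(-8) = 29
  (UV)[0][1] = (9)*(-7) + (-5)*(-7) + (4)*(-3) = -40
  (UV)[1][0] = (10)*(4) + (0)*(-5) + (8)*(-8) = -24
  (UV)[1][1] = (10)*(-7) + (0)*(-7) + (8)*(-3) = -94
UV =
[       29       -40 ]
[      -24       -94 ]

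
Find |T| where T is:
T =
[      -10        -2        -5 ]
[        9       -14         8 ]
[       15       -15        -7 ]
det(T) = -2921

Expand along row 0 (cofactor expansion): det(T) = a*(e*i - f*h) - b*(d*i - f*g) + c*(d*h - e*g), where the 3×3 is [[a, b, c], [d, e, f], [g, h, i]].
Minor M_00 = (-14)*(-7) - (8)*(-15) = 98 + 120 = 218.
Minor M_01 = (9)*(-7) - (8)*(15) = -63 - 120 = -183.
Minor M_02 = (9)*(-15) - (-14)*(15) = -135 + 210 = 75.
det(T) = (-10)*(218) - (-2)*(-183) + (-5)*(75) = -2180 - 366 - 375 = -2921.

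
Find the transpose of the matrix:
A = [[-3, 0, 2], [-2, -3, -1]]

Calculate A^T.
[[-3, -2], [0, -3], [2, -1]]

The transpose sends entry (i,j) to (j,i); rows become columns.
Row 0 of A: [-3, 0, 2] -> column 0 of A^T.
Row 1 of A: [-2, -3, -1] -> column 1 of A^T.
A^T = [[-3, -2], [0, -3], [2, -1]]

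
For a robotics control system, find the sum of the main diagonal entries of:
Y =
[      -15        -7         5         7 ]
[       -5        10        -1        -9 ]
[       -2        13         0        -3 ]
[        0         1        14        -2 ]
tr(Y) = -15 + 10 + 0 - 2 = -7

The trace of a square matrix is the sum of its diagonal entries.
Diagonal entries of Y: Y[0][0] = -15, Y[1][1] = 10, Y[2][2] = 0, Y[3][3] = -2.
tr(Y) = -15 + 10 + 0 - 2 = -7.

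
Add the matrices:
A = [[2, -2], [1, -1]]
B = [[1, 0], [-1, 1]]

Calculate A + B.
[[3, -2], [0, 0]]

Add corresponding elements:
(2)+(1)=3
(-2)+(0)=-2
(1)+(-1)=0
(-1)+(1)=0
A + B = [[3, -2], [0, 0]]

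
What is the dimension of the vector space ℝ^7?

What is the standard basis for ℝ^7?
Dimension = 7; standard basis = {e_1, e_2, e_3, …, e_7}

ℝ^7 is the space of 7-tuples of real numbers; its dimension is 7.
The standard basis consists of 7 vectors: e_1, e_2, e_3, …, e_7, where e_i is the vector with 1 in position i and 0 elsewhere.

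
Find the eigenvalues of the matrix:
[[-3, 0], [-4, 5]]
λ = -3 and λ = 5

Characteristic equation: det(A - λI) = 0
λ² - (trace)λ + (det) = 0
λ² - (2)λ + (-15) = 0
λ² - 2λ - 15 = 0
Solving: λ = -3, 5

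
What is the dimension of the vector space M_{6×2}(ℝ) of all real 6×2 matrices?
Dimension = 12

A real 6×2 matrix is determined by its 6·2 = 12 independent entries.
A standard basis is {E_ij : 1 ≤ i ≤ 6, 1 ≤ j ≤ 2}, where E_ij has a 1 in position (i, j) and 0 elsewhere — there are 12 such matrices, and they are linearly independent and span M_{6×2}(ℝ).
Therefore dim(M_{6×2}(ℝ)) = 12.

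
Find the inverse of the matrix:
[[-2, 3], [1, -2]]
[[-2, -3], [-1, -2]]

For [[a,b],[c,d]], inverse = (1/det)·[[d,-b],[-c,a]]
det = -2·-2 - 3·1 = 1
Inverse = (1/1)·[[-2, -3], [-1, -2]]
        = [[-2, -3], [-1, -2]]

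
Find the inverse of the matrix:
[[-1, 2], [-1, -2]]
[[-1/2, -1/2], [1/4, -1/4]]

For [[a,b],[c,d]], inverse = (1/det)·[[d,-b],[-c,a]]
det = -1·-2 - 2·-1 = 4
Inverse = (1/4)·[[-2, -2], [1, -1]]
        = [[-1/2, -1/2], [1/4, -1/4]]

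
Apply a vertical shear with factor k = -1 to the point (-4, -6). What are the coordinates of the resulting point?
(-4, -2)

Shear matrix for vertical shear with factor k = -1:
[[1, 0], [-1, 1]]
Result: (-4, -6) → (-4, -2)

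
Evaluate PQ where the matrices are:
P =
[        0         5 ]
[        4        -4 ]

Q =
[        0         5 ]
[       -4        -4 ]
PQ =
[      -20       -20 ]
[       16        36 ]

Matrix multiplication: (PQ)[i][j] = sum over k of P[i][k] * Q[k][j].
  (PQ)[0][0] = (0)*(0) + (5)*(-4) = -20
  (PQ)[0][1] = (0)*(5) + (5)*(-4) = -20
  (PQ)[1][0] = (4)*(0) + (-4)*(-4) = 16
  (PQ)[1][1] = (4)*(5) + (-4)*(-4) = 36
PQ =
[      -20       -20 ]
[       16        36 ]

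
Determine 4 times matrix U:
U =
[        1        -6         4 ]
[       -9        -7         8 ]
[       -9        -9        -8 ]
4U =
[        4       -24        16 ]
[      -36       -28        32 ]
[      -36       -36       -32 ]

Scalar multiplication is elementwise: (4U)[i][j] = 4 * U[i][j].
  (4U)[0][0] = 4 * (1) = 4
  (4U)[0][1] = 4 * (-6) = -24
  (4U)[0][2] = 4 * (4) = 16
  (4U)[1][0] = 4 * (-9) = -36
  (4U)[1][1] = 4 * (-7) = -28
  (4U)[1][2] = 4 * (8) = 32
  (4U)[2][0] = 4 * (-9) = -36
  (4U)[2][1] = 4 * (-9) = -36
  (4U)[2][2] = 4 * (-8) = -32
4U =
[        4       -24        16 ]
[      -36       -28        32 ]
[      -36       -36       -32 ]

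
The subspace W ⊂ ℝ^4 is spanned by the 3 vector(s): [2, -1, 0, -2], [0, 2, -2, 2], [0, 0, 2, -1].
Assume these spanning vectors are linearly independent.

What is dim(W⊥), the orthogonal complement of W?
dim(W⊥) = 1

For any subspace W of ℝ^n, dim(W) + dim(W⊥) = n (the whole-space dimension).
Here the given 3 vectors are linearly independent, so dim(W) = 3.
Thus dim(W⊥) = n - dim(W) = 4 - 3 = 1.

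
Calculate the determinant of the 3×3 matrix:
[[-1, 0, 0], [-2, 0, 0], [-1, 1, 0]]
0

Expansion along first row:
det = -1·det([[0,0],[1,0]]) - 0·det([[-2,0],[-1,0]]) + 0·det([[-2,0],[-1,1]])
    = -1·(0·0 - 0·1) - 0·(-2·0 - 0·-1) + 0·(-2·1 - 0·-1)
    = -1·0 - 0·0 + 0·-2
    = 0 + 0 + 0 = 0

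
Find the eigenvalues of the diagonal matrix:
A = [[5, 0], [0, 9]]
λ₁ = 5, λ₂ = 9

The characteristic polynomial of A is det(A - λI) = (5 - λ)(9 - λ) = 0.
The roots are λ = 5 and λ = 9, so the eigenvalues are the diagonal entries.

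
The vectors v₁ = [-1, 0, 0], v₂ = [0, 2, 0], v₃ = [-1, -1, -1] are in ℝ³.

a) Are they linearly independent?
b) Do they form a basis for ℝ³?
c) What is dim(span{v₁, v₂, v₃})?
Yes independent, yes basis, dim = 3

Stack v₁, v₂, v₃ as rows of a 3×3 matrix.
[[-1, 0, 0]; [0, 2, 0]; [-1, -1, -1]] is already lower triangular with nonzero diagonal entries (-1, 2, -1), so its determinant is the product of the diagonal entries, det = (-1)·(2)·(-1) = 2 ≠ 0, and the rows are linearly independent.
Three linearly independent vectors in ℝ³ form a basis for ℝ³, so dim(span{v₁,v₂,v₃}) = 3.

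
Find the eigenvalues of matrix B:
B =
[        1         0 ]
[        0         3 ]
λ = 1, 3

Solve det(B - λI) = 0. For a 2×2 matrix the characteristic equation is λ² - (trace)λ + det = 0.
trace(B) = a + d = 1 + 3 = 4.
det(B) = a*d - b*c = (1)*(3) - (0)*(0) = 3 - 0 = 3.
Characteristic equation: λ² - (4)λ + (3) = 0.
Discriminant = (4)² - 4*(3) = 16 - 12 = 4.
λ = (4 ± √4) / 2 = (4 ± 2) / 2 = 1, 3.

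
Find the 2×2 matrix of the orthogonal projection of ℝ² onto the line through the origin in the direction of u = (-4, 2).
[[4/5, -2/5], [-2/5, 1/5]]

The orthogonal projection onto the line spanned by a nonzero vector u = (a, b) has matrix P = (u uᵀ) / (uᵀ u) = (1/(a² + b²)) · [[a², ab], [ab, b²]].
Here u = (-4, 2), so a² + b² = 16 + 4 = 20.
P = (1/20) · [[16, -8], [-8, 4]] = [[4/5, -2/5], [-2/5, 1/5]].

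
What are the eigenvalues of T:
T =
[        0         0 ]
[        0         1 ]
λ = 0, 1

Solve det(T - λI) = 0. For a 2×2 matrix the characteristic equation is λ² - (trace)λ + det = 0.
trace(T) = a + d = 0 + 1 = 1.
det(T) = a*d - b*c = (0)*(1) - (0)*(0) = 0 - 0 = 0.
Characteristic equation: λ² - (1)λ + (0) = 0.
Discriminant = (1)² - 4*(0) = 1 - 0 = 1.
λ = (1 ± √1) / 2 = (1 ± 1) / 2 = 0, 1.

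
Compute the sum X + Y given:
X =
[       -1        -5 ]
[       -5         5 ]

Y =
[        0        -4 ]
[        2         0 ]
X + Y =
[       -1        -9 ]
[       -3         5 ]

Matrix addition is elementwise: (X+Y)[i][j] = X[i][j] + Y[i][j].
  (X+Y)[0][0] = (-1) + (0) = -1
  (X+Y)[0][1] = (-5) + (-4) = -9
  (X+Y)[1][0] = (-5) + (2) = -3
  (X+Y)[1][1] = (5) + (0) = 5
X + Y =
[       -1        -9 ]
[       -3         5 ]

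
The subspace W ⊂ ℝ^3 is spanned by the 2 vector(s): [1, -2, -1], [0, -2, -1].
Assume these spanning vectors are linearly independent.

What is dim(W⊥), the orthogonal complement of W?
dim(W⊥) = 1

For any subspace W of ℝ^n, dim(W) + dim(W⊥) = n (the whole-space dimension).
Here the given 2 vectors are linearly independent, so dim(W) = 2.
Thus dim(W⊥) = n - dim(W) = 3 - 2 = 1.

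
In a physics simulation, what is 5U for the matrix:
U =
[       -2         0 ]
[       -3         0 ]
5U =
[      -10         0 ]
[      -15         0 ]

Scalar multiplication is elementwise: (5U)[i][j] = 5 * U[i][j].
  (5U)[0][0] = 5 * (-2) = -10
  (5U)[0][1] = 5 * (0) = 0
  (5U)[1][0] = 5 * (-3) = -15
  (5U)[1][1] = 5 * (0) = 0
5U =
[      -10         0 ]
[      -15         0 ]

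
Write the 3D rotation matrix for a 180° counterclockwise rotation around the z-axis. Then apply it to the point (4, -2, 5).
R = [[-1, 0, 0], [0, -1, 0], [0, 0, 1]]; R·(4, -2, 5) = (-4, 2, 5)

Rotation matrix for 180° around z-axis:
cos(180°) = -1, sin(180°) = 0
R = [[-1, 0, 0], [0, -1, 0], [0, 0, 1]]
Apply to (4, -2, 5): R·[4, -2, 5]ᵀ = (-4, 2, 5)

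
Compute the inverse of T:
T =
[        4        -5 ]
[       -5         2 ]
det(T) = -17
T⁻¹ =
[    -2/17     -5/17 ]
[    -5/17     -4/17 ]

For a 2×2 matrix T = [[a, b], [c, d]] with det(T) ≠ 0, T⁻¹ = (1/det(T)) * [[d, -b], [-c, a]].
det(T) = (4)*(2) - (-5)*(-5) = 8 - 25 = -17.
T⁻¹ = (1/-17) * [[2, 5], [5, 4]].
Dividing each entry by -17 and reducing:
T⁻¹ =
[    -2/17     -5/17 ]
[    -5/17     -4/17 ]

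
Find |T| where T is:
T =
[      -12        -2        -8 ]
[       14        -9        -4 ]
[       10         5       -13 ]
det(T) = -3208

Expand along row 0 (cofactor expansion): det(T) = a*(e*i - f*h) - b*(d*i - f*g) + c*(d*h - e*g), where the 3×3 is [[a, b, c], [d, e, f], [g, h, i]].
Minor M_00 = (-9)*(-13) - (-4)*(5) = 117 + 20 = 137.
Minor M_01 = (14)*(-13) - (-4)*(10) = -182 + 40 = -142.
Minor M_02 = (14)*(5) - (-9)*(10) = 70 + 90 = 160.
det(T) = (-12)*(137) - (-2)*(-142) + (-8)*(160) = -1644 - 284 - 1280 = -3208.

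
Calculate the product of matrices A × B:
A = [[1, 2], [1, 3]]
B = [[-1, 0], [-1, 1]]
[[-3, 2], [-4, 3]]

Matrix multiplication:
C[0][0] = 1×-1 + 2×-1 = -3
C[0][1] = 1×0 + 2×1 = 2
C[1][0] = 1×-1 + 3×-1 = -4
C[1][1] = 1×0 + 3×1 = 3
Result: [[-3, 2], [-4, 3]]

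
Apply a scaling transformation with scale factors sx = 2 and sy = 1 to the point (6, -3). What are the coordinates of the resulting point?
(12, -3)

Scaling matrix:
[[2, 0], [0, 1]]
Result: (6 × 2, -3 × 1) = (12, -3)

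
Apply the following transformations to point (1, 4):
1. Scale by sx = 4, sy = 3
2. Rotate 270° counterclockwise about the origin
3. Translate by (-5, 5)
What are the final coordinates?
(7, 1)

Step 1: Scale → (4, 12)
Step 2: Rotate 270° → (12, -4)
Step 3: Translate → (7, 1)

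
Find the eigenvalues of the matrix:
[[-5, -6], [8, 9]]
λ = 1 and λ = 3

Characteristic equation: det(A - λI) = 0
λ² - (trace)λ + (det) = 0
λ² - (4)λ + (3) = 0
λ² - 4λ + 3 = 0
Solving: λ = 1, 3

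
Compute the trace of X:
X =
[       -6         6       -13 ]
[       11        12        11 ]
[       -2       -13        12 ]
tr(X) = -6 + 12 + 12 = 18

The trace of a square matrix is the sum of its diagonal entries.
Diagonal entries of X: X[0][0] = -6, X[1][1] = 12, X[2][2] = 12.
tr(X) = -6 + 12 + 12 = 18.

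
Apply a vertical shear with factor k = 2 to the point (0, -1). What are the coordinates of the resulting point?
(0, -1)

Shear matrix for vertical shear with factor k = 2:
[[1, 0], [2, 1]]
Result: (0, -1) → (0, -1)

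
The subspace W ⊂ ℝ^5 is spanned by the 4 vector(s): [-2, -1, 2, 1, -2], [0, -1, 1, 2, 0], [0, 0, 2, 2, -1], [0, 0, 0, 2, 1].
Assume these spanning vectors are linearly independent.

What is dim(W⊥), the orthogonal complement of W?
dim(W⊥) = 1

For any subspace W of ℝ^n, dim(W) + dim(W⊥) = n (the whole-space dimension).
Here the given 4 vectors are linearly independent, so dim(W) = 4.
Thus dim(W⊥) = n - dim(W) = 5 - 4 = 1.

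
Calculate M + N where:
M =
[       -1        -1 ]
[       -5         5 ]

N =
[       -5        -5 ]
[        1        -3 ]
M + N =
[       -6        -6 ]
[       -4         2 ]

Matrix addition is elementwise: (M+N)[i][j] = M[i][j] + N[i][j].
  (M+N)[0][0] = (-1) + (-5) = -6
  (M+N)[0][1] = (-1) + (-5) = -6
  (M+N)[1][0] = (-5) + (1) = -4
  (M+N)[1][1] = (5) + (-3) = 2
M + N =
[       -6        -6 ]
[       -4         2 ]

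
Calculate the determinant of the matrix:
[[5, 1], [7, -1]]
-12

For a 2×2 matrix [[a, b], [c, d]], det = ad - bc
det = (5)(-1) - (1)(7) = -5 - 7 = -12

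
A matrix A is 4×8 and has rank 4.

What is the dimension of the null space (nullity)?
4

The rank-nullity theorem for an m×n matrix states:
rank(A) + nullity(A) = n (the number of columns).
Here n = 8 and rank(A) = 4, so nullity(A) = 8 - 4 = 4.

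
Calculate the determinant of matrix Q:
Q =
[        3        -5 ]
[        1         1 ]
det(Q) = 8

For a 2×2 matrix [[a, b], [c, d]], det = a*d - b*c.
det(Q) = (3)*(1) - (-5)*(1) = 3 + 5 = 8.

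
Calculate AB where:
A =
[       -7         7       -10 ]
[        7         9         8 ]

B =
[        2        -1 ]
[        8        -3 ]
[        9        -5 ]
AB =
[      -48        36 ]
[      158       -74 ]

Matrix multiplication: (AB)[i][j] = sum over k of A[i][k] * B[k][j].
  (AB)[0][0] = (-7)*(2) + (7)*(8) + (-10)*(9) = -48
  (AB)[0][1] = (-7)*(-1) + (7)*(-3) + (-10)*(-5) = 36
  (AB)[1][0] = (7)*(2) + (9)*(8) + (8)*(9) = 158
  (AB)[1][1] = (7)*(-1) + (9)*(-3) + (8)*(-5) = -74
AB =
[      -48        36 ]
[      158       -74 ]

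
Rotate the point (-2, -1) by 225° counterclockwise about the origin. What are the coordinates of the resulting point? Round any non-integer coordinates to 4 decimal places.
(0.7071, 2.1213)

Rotation matrix R(θ) = [[cos θ, -sin θ], [sin θ, cos θ]]; for θ = 225°:
R = [[-√2/2, √2/2], [-√2/2, -√2/2]]
Result: R × [-2, -1]ᵀ = [-√2/2·-2 + (√2/2)·-1, -√2/2·-2 + (-√2/2)·-1]ᵀ = (0.7071, 2.1213)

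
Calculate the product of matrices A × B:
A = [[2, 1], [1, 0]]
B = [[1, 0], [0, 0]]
[[2, 0], [1, 0]]

Matrix multiplication:
C[0][0] = 2×1 + 1×0 = 2
C[0][1] = 2×0 + 1×0 = 0
C[1][0] = 1×1 + 0×0 = 1
C[1][1] = 1×0 + 0×0 = 0
Result: [[2, 0], [1, 0]]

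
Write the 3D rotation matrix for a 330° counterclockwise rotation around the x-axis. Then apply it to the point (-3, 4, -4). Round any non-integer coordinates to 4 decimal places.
R = [[1, 0, 0], [0, √3/2, 1/2], [0, -1/2, √3/2]]; R·(-3, 4, -4) = (-3.0000, 1.4641, -5.4641)

Rotation matrix for 330° around x-axis:
cos(330°) = √3/2, sin(330°) = -1/2
R = [[1, 0, 0], [0, √3/2, 1/2], [0, -1/2, √3/2]]
Apply to (-3, 4, -4): R·[-3, 4, -4]ᵀ = (-3.0000, 1.4641, -5.4641)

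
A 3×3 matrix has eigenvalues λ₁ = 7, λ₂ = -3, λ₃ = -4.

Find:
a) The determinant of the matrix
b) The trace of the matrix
det = 84, trace = 0

Two standard eigenvalue identities:
- det(A) equals the product of the eigenvalues (counted with multiplicity).
- trace(A) equals the sum of the eigenvalues.
det(A) = (7)*(-3)*(-4) = 84.
trace(A) = 7 - 3 - 4 = 0.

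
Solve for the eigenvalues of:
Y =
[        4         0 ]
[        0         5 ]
λ = 4, 5

Solve det(Y - λI) = 0. For a 2×2 matrix the characteristic equation is λ² - (trace)λ + det = 0.
trace(Y) = a + d = 4 + 5 = 9.
det(Y) = a*d - b*c = (4)*(5) - (0)*(0) = 20 - 0 = 20.
Characteristic equation: λ² - (9)λ + (20) = 0.
Discriminant = (9)² - 4*(20) = 81 - 80 = 1.
λ = (9 ± √1) / 2 = (9 ± 1) / 2 = 4, 5.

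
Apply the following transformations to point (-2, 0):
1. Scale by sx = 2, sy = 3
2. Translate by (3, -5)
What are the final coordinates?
(-1, -5)

Step 1: Scale (-2, 0) by (sx, sy) = (2, 3) → (-4, 0)
Step 2: Translate by (3, -5) → (-1, -5)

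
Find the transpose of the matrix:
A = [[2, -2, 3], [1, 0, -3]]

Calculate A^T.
[[2, 1], [-2, 0], [3, -3]]

The transpose sends entry (i,j) to (j,i); rows become columns.
Row 0 of A: [2, -2, 3] -> column 0 of A^T.
Row 1 of A: [1, 0, -3] -> column 1 of A^T.
A^T = [[2, 1], [-2, 0], [3, -3]]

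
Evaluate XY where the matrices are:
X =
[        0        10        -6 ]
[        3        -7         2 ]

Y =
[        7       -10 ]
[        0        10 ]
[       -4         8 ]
XY =
[       24        52 ]
[       13       -84 ]

Matrix multiplication: (XY)[i][j] = sum over k of X[i][k] * Y[k][j].
  (XY)[0][0] = (0)*(7) + (10)*(0) + (-6)*(-4) = 24
  (XY)[0][1] = (0)*(-10) + (10)*(10) + (-6)*(8) = 52
  (XY)[1][0] = (3)*(7) + (-7)*(0) + (2)*(-4) = 13
  (XY)[1][1] = (3)*(-10) + (-7)*(10) + (2)*(8) = -84
XY =
[       24        52 ]
[       13       -84 ]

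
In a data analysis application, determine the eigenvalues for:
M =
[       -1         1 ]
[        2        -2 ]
λ = -3, 0

Solve det(M - λI) = 0. For a 2×2 matrix the characteristic equation is λ² - (trace)λ + det = 0.
trace(M) = a + d = -1 - 2 = -3.
det(M) = a*d - b*c = (-1)*(-2) - (1)*(2) = 2 - 2 = 0.
Characteristic equation: λ² - (-3)λ + (0) = 0.
Discriminant = (-3)² - 4*(0) = 9 - 0 = 9.
λ = (-3 ± √9) / 2 = (-3 ± 3) / 2 = -3, 0.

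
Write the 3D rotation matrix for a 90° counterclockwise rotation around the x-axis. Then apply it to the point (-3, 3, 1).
R = [[1, 0, 0], [0, 0, -1], [0, 1, 0]]; R·(-3, 3, 1) = (-3, -1, 3)

Rotation matrix for 90° around x-axis:
cos(90°) = 0, sin(90°) = 1
R = [[1, 0, 0], [0, 0, -1], [0, 1, 0]]
Apply to (-3, 3, 1): R·[-3, 3, 1]ᵀ = (-3, -1, 3)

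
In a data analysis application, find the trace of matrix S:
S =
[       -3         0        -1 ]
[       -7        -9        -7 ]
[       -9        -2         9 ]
tr(S) = -3 - 9 + 9 = -3

The trace of a square matrix is the sum of its diagonal entries.
Diagonal entries of S: S[0][0] = -3, S[1][1] = -9, S[2][2] = 9.
tr(S) = -3 - 9 + 9 = -3.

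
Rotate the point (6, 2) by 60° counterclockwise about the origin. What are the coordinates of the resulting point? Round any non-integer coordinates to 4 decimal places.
(1.2679, 6.1962)

Rotation matrix R(θ) = [[cos θ, -sin θ], [sin θ, cos θ]]; for θ = 60°:
R = [[1/2, -√3/2], [√3/2, 1/2]]
Result: R × [6, 2]ᵀ = [1/2·6 + (-√3/2)·2, √3/2·6 + (1/2)·2]ᵀ = (1.2679, 6.1962)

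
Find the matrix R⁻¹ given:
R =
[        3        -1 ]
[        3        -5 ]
det(R) = -12
R⁻¹ =
[     5/12     -1/12 ]
[      1/4      -1/4 ]

For a 2×2 matrix R = [[a, b], [c, d]] with det(R) ≠ 0, R⁻¹ = (1/det(R)) * [[d, -b], [-c, a]].
det(R) = (3)*(-5) - (-1)*(3) = -15 + 3 = -12.
R⁻¹ = (1/-12) * [[-5, 1], [-3, 3]].
Dividing each entry by -12 and reducing:
R⁻¹ =
[     5/12     -1/12 ]
[      1/4      -1/4 ]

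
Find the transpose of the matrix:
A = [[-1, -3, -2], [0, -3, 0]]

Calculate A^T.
[[-1, 0], [-3, -3], [-2, 0]]

The transpose sends entry (i,j) to (j,i); rows become columns.
Row 0 of A: [-1, -3, -2] -> column 0 of A^T.
Row 1 of A: [0, -3, 0] -> column 1 of A^T.
A^T = [[-1, 0], [-3, -3], [-2, 0]]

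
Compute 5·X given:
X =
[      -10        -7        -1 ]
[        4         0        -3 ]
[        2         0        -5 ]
5X =
[      -50       -35        -5 ]
[       20         0       -15 ]
[       10         0       -25 ]

Scalar multiplication is elementwise: (5X)[i][j] = 5 * X[i][j].
  (5X)[0][0] = 5 * (-10) = -50
  (5X)[0][1] = 5 * (-7) = -35
  (5X)[0][2] = 5 * (-1) = -5
  (5X)[1][0] = 5 * (4) = 20
  (5X)[1][1] = 5 * (0) = 0
  (5X)[1][2] = 5 * (-3) = -15
  (5X)[2][0] = 5 * (2) = 10
  (5X)[2][1] = 5 * (0) = 0
  (5X)[2][2] = 5 * (-5) = -25
5X =
[      -50       -35        -5 ]
[       20         0       -15 ]
[       10         0       -25 ]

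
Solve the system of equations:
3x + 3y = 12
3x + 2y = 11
x = 3, y = 1

Use elimination (row reduction):
Equation 1: 3x + 3y = 12.
Equation 2: 3x + 2y = 11.
Multiply Eq1 by 3 and Eq2 by 3: 9x + 9y = 36;  9x + 6y = 33.
Subtract: (-3)y = -3, so y = 1.
Back-substitute into Eq1: 3x + 3*(1) = 12, so x = 3.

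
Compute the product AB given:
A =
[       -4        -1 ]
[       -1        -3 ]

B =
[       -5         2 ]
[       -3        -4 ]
AB =
[       23        -4 ]
[       14        10 ]

Matrix multiplication: (AB)[i][j] = sum over k of A[i][k] * B[k][j].
  (AB)[0][0] = (-4)*(-5) + (-1)*(-3) = 23
  (AB)[0][1] = (-4)*(2) + (-1)*(-4) = -4
  (AB)[1][0] = (-1)*(-5) + (-3)*(-3) = 14
  (AB)[1][1] = (-1)*(2) + (-3)*(-4) = 10
AB =
[       23        -4 ]
[       14        10 ]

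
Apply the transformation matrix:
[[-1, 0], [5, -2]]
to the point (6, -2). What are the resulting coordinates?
(-6, 34)

Matrix multiplication:
[[-1, 0], [5, -2]] × [6, -2]ᵀ
= [-1×6 + 0×-2, 5×6 + -2×-2]ᵀ
= [-6.0000, 34.0000]ᵀ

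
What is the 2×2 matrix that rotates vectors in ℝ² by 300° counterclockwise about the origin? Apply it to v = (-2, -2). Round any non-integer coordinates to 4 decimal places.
R = [[1/2, √3/2], [-√3/2, 1/2]]; R·v = (-2.7321, 0.7321)

A counterclockwise rotation by angle θ in ℝ² has matrix R(θ) = [[cos θ, -sin θ], [sin θ, cos θ]].
For θ = 300°: cos θ = 1/2, sin θ = -√3/2.
R(300°) = [[1/2, √3/2], [-√3/2, 1/2]].
R·v = [1/2·-2 + (√3/2)·-2, -√3/2·-2 + 1/2·-2] = (-2.7321, 0.7321).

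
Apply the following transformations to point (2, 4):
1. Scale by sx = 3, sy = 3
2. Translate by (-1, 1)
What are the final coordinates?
(5, 13)

Step 1: Scale (2, 4) by (sx, sy) = (3, 3) → (6, 12)
Step 2: Translate by (-1, 1) → (5, 13)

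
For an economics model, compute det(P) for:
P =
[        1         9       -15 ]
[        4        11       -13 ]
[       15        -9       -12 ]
det(P) = 1443

Expand along row 0 (cofactor expansion): det(P) = a*(e*i - f*h) - b*(d*i - f*g) + c*(d*h - e*g), where the 3×3 is [[a, b, c], [d, e, f], [g, h, i]].
Minor M_00 = (11)*(-12) - (-13)*(-9) = -132 - 117 = -249.
Minor M_01 = (4)*(-12) - (-13)*(15) = -48 + 195 = 147.
Minor M_02 = (4)*(-9) - (11)*(15) = -36 - 165 = -201.
det(P) = (1)*(-249) - (9)*(147) + (-15)*(-201) = -249 - 1323 + 3015 = 1443.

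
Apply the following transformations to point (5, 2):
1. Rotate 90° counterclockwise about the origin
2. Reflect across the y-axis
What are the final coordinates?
(2, 5)

Step 1: Rotate 90° → (-2, 5)
Step 2: Reflect across the y-axis → (2, 5)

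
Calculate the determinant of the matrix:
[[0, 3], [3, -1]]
-9

For a 2×2 matrix [[a, b], [c, d]], det = ad - bc
det = (0)(-1) - (3)(3) = 0 - 9 = -9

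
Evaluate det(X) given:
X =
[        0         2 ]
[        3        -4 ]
det(X) = -6

For a 2×2 matrix [[a, b], [c, d]], det = a*d - b*c.
det(X) = (0)*(-4) - (2)*(3) = 0 - 6 = -6.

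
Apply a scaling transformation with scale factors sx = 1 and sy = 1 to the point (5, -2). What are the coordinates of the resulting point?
(5, -2)

Scaling matrix:
[[1, 0], [0, 1]]
Result: (5 × 1, -2 × 1) = (5, -2)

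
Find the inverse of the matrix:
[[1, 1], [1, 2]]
[[2, -1], [-1, 1]]

For [[a,b],[c,d]], inverse = (1/det)·[[d,-b],[-c,a]]
det = 1·2 - 1·1 = 1
Inverse = (1/1)·[[2, -1], [-1, 1]]
        = [[2, -1], [-1, 1]]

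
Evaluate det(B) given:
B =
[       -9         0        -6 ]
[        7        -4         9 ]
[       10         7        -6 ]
det(B) = -183

Expand along row 0 (cofactor expansion): det(B) = a*(e*i - f*h) - b*(d*i - f*g) + c*(d*h - e*g), where the 3×3 is [[a, b, c], [d, e, f], [g, h, i]].
Minor M_00 = (-4)*(-6) - (9)*(7) = 24 - 63 = -39.
Minor M_01 = (7)*(-6) - (9)*(10) = -42 - 90 = -132.
Minor M_02 = (7)*(7) - (-4)*(10) = 49 + 40 = 89.
det(B) = (-9)*(-39) - (0)*(-132) + (-6)*(89) = 351 + 0 - 534 = -183.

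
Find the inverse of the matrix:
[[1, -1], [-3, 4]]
[[4, 1], [3, 1]]

For [[a,b],[c,d]], inverse = (1/det)·[[d,-b],[-c,a]]
det = 1·4 - -1·-3 = 1
Inverse = (1/1)·[[4, 1], [3, 1]]
        = [[4, 1], [3, 1]]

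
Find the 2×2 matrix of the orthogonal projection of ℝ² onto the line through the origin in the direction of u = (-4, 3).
[[16/25, -12/25], [-12/25, 9/25]]

The orthogonal projection onto the line spanned by a nonzero vector u = (a, b) has matrix P = (u uᵀ) / (uᵀ u) = (1/(a² + b²)) · [[a², ab], [ab, b²]].
Here u = (-4, 3), so a² + b² = 16 + 9 = 25.
P = (1/25) · [[16, -12], [-12, 9]] = [[16/25, -12/25], [-12/25, 9/25]].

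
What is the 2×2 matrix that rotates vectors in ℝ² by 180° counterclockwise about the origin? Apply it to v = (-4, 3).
R = [[-1, 0], [0, -1]]; R·v = (4, -3)

A counterclockwise rotation by angle θ in ℝ² has matrix R(θ) = [[cos θ, -sin θ], [sin θ, cos θ]].
For θ = 180°: cos θ = -1, sin θ = 0.
R(180°) = [[-1, 0], [0, -1]].
R·v = [-1·-4 + (0)·3, 0·-4 + -1·3] = (4, -3).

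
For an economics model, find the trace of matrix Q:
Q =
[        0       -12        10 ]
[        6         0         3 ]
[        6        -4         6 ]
tr(Q) = 0 + 0 + 6 = 6

The trace of a square matrix is the sum of its diagonal entries.
Diagonal entries of Q: Q[0][0] = 0, Q[1][1] = 0, Q[2][2] = 6.
tr(Q) = 0 + 0 + 6 = 6.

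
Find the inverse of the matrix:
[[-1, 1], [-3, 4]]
[[-4, 1], [-3, 1]]

For [[a,b],[c,d]], inverse = (1/det)·[[d,-b],[-c,a]]
det = -1·4 - 1·-3 = -1
Inverse = (1/-1)·[[4, -1], [3, -1]]
        = [[-4, 1], [-3, 1]]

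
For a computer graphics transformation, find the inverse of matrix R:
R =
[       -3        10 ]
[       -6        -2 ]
det(R) = 66
R⁻¹ =
[    -1/33     -5/33 ]
[     1/11     -1/22 ]

For a 2×2 matrix R = [[a, b], [c, d]] with det(R) ≠ 0, R⁻¹ = (1/det(R)) * [[d, -b], [-c, a]].
det(R) = (-3)*(-2) - (10)*(-6) = 6 + 60 = 66.
R⁻¹ = (1/66) * [[-2, -10], [6, -3]].
Dividing each entry by 66 and reducing:
R⁻¹ =
[    -1/33     -5/33 ]
[     1/11     -1/22 ]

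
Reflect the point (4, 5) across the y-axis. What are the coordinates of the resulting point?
(-4, 5)

Reflection across y-axis: (4, 5) → (-4, 5)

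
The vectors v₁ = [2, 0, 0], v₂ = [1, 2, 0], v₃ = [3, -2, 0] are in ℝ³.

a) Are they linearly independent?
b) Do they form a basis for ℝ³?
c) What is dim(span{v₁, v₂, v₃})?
Not independent, not a basis, dim(span) = 2

Check whether v₃ can be written as a linear combination of v₁ and v₂.
v₃ = (2)·v₁ + (-1)·v₂ = [3, -2, 0], so the three vectors are linearly dependent.
Thus they do not form a basis for ℝ³, and dim(span{v₁, v₂, v₃}) = 2 (spanned by v₁ and v₂).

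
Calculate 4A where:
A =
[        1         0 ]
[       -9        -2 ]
4A =
[        4         0 ]
[      -36        -8 ]

Scalar multiplication is elementwise: (4A)[i][j] = 4 * A[i][j].
  (4A)[0][0] = 4 * (1) = 4
  (4A)[0][1] = 4 * (0) = 0
  (4A)[1][0] = 4 * (-9) = -36
  (4A)[1][1] = 4 * (-2) = -8
4A =
[        4         0 ]
[      -36        -8 ]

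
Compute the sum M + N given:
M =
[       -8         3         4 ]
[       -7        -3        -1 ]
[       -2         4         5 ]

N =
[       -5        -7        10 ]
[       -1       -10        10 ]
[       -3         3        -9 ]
M + N =
[      -13        -4        14 ]
[       -8       -13         9 ]
[       -5         7        -4 ]

Matrix addition is elementwise: (M+N)[i][j] = M[i][j] + N[i][j].
  (M+N)[0][0] = (-8) + (-5) = -13
  (M+N)[0][1] = (3) + (-7) = -4
  (M+N)[0][2] = (4) + (10) = 14
  (M+N)[1][0] = (-7) + (-1) = -8
  (M+N)[1][1] = (-3) + (-10) = -13
  (M+N)[1][2] = (-1) + (10) = 9
  (M+N)[2][0] = (-2) + (-3) = -5
  (M+N)[2][1] = (4) + (3) = 7
  (M+N)[2][2] = (5) + (-9) = -4
M + N =
[      -13        -4        14 ]
[       -8       -13         9 ]
[       -5         7        -4 ]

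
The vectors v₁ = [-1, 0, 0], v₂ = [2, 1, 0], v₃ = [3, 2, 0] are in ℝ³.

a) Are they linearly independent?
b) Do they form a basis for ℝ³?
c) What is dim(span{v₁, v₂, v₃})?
Not independent, not a basis, dim(span) = 2

Check whether v₃ can be written as a linear combination of v₁ and v₂.
v₃ = (1)·v₁ + (2)·v₂ = [3, 2, 0], so the three vectors are linearly dependent.
Thus they do not form a basis for ℝ³, and dim(span{v₁, v₂, v₃}) = 2 (spanned by v₁ and v₂).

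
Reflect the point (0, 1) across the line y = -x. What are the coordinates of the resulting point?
(-1, 0)

Reflection across line y = -x: (0, 1) → (-1, 0)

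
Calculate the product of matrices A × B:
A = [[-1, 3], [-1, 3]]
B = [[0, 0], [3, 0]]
[[9, 0], [9, 0]]

Matrix multiplication:
C[0][0] = -1×0 + 3×3 = 9
C[0][1] = -1×0 + 3×0 = 0
C[1][0] = -1×0 + 3×3 = 9
C[1][1] = -1×0 + 3×0 = 0
Result: [[9, 0], [9, 0]]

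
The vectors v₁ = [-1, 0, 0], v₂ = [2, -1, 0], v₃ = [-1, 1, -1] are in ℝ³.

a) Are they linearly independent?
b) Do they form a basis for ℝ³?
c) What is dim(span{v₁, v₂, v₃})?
Yes independent, yes basis, dim = 3

Stack v₁, v₂, v₃ as rows of a 3×3 matrix.
[[-1, 0, 0]; [2, -1, 0]; [-1, 1, -1]] is already lower triangular with nonzero diagonal entries (-1, -1, -1), so its determinant is the product of the diagonal entries, det = (-1)·(-1)·(-1) = -1 ≠ 0, and the rows are linearly independent.
Three linearly independent vectors in ℝ³ form a basis for ℝ³, so dim(span{v₁,v₂,v₃}) = 3.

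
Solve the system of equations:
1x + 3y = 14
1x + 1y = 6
x = 2, y = 4

Use elimination (row reduction):
Equation 1: 1x + 3y = 14.
Equation 2: 1x + 1y = 6.
Multiply Eq1 by 1 and Eq2 by 1: 1x + 3y = 14;  1x + 1y = 6.
Subtract: (-2)y = -8, so y = 4.
Back-substitute into Eq1: 1x + 3*(4) = 14, so x = 2.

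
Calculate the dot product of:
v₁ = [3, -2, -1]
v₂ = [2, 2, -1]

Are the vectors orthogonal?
3, No

The dot product is the sum of products of corresponding components.
v₁·v₂ = (3)*(2) + (-2)*(2) + (-1)*(-1) = 6 - 4 + 1 = 3.
Two vectors are orthogonal iff their dot product is 0; here the dot product is 3, so the vectors are not orthogonal.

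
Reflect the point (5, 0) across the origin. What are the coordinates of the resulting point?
(-5, 0)

Reflection across origin: (5, 0) → (-5, 0)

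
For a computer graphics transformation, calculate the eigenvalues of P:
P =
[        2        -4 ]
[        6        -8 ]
λ = -4, -2

Solve det(P - λI) = 0. For a 2×2 matrix the characteristic equation is λ² - (trace)λ + det = 0.
trace(P) = a + d = 2 - 8 = -6.
det(P) = a*d - b*c = (2)*(-8) - (-4)*(6) = -16 + 24 = 8.
Characteristic equation: λ² - (-6)λ + (8) = 0.
Discriminant = (-6)² - 4*(8) = 36 - 32 = 4.
λ = (-6 ± √4) / 2 = (-6 ± 2) / 2 = -4, -2.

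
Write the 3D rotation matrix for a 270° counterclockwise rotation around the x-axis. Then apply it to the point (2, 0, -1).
R = [[1, 0, 0], [0, 0, 1], [0, -1, 0]]; R·(2, 0, -1) = (2, -1, 0)

Rotation matrix for 270° around x-axis:
cos(270°) = 0, sin(270°) = -1
R = [[1, 0, 0], [0, 0, 1], [0, -1, 0]]
Apply to (2, 0, -1): R·[2, 0, -1]ᵀ = (2, -1, 0)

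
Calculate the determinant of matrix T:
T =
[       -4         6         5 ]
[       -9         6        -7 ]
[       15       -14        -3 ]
det(T) = -148

Expand along row 0 (cofactor expansion): det(T) = a*(e*i - f*h) - b*(d*i - f*g) + c*(d*h - e*g), where the 3×3 is [[a, b, c], [d, e, f], [g, h, i]].
Minor M_00 = (6)*(-3) - (-7)*(-14) = -18 - 98 = -116.
Minor M_01 = (-9)*(-3) - (-7)*(15) = 27 + 105 = 132.
Minor M_02 = (-9)*(-14) - (6)*(15) = 126 - 90 = 36.
det(T) = (-4)*(-116) - (6)*(132) + (5)*(36) = 464 - 792 + 180 = -148.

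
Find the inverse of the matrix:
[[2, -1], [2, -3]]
[[3/4, -1/4], [1/2, -1/2]]

For [[a,b],[c,d]], inverse = (1/det)·[[d,-b],[-c,a]]
det = 2·-3 - -1·2 = -4
Inverse = (1/-4)·[[-3, 1], [-2, 2]]
        = [[3/4, -1/4], [1/2, -1/2]]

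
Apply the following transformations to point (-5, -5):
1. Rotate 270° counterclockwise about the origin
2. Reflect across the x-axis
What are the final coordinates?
(-5, -5)

Step 1: Rotate 270° → (-5, 5)
Step 2: Reflect across the x-axis → (-5, -5)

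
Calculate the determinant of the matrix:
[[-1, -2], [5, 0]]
10

For a 2×2 matrix [[a, b], [c, d]], det = ad - bc
det = (-1)(0) - (-2)(5) = 0 - -10 = 10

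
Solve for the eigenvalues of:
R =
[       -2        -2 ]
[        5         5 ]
λ = 0, 3

Solve det(R - λI) = 0. For a 2×2 matrix the characteristic equation is λ² - (trace)λ + det = 0.
trace(R) = a + d = -2 + 5 = 3.
det(R) = a*d - b*c = (-2)*(5) - (-2)*(5) = -10 + 10 = 0.
Characteristic equation: λ² - (3)λ + (0) = 0.
Discriminant = (3)² - 4*(0) = 9 - 0 = 9.
λ = (3 ± √9) / 2 = (3 ± 3) / 2 = 0, 3.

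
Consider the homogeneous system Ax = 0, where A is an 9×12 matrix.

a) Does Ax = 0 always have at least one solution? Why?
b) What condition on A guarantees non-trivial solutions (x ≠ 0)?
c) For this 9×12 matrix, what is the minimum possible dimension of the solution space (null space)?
a) Yes, x = 0 is always a solution. b) When A has linearly dependent columns (rank < n). c) Minimum nullity = 3.

a) x = 0 satisfies A·0 = 0, so the zero vector is always a solution.
b) Non-trivial solutions exist iff the columns of A are linearly dependent, equivalently rank(A) < n (the number of columns).
c) By rank-nullity, rank(A) + nullity(A) = n = 12. Since A has only 9 rows, rank(A) ≤ 9, so nullity(A) ≥ 12 - 9 = 3.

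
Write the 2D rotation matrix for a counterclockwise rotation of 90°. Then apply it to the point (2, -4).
R = [[0, -1], [1, 0]]; R·(2, -4) = (4, 2)

Rotation matrix formula: R(θ) = [[cos θ, -sin θ], [sin θ, cos θ]]
For θ = 90°:
cos(90°) = 0
sin(90°) = 1
R = [[0, -1], [1, 0]]
Apply to (2, -4): [0·2 + (-1)·-4, 1·2 + 0·-4] = (4, 2)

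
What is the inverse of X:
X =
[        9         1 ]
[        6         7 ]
det(X) = 57
X⁻¹ =
[     7/57     -1/57 ]
[    -2/19      3/19 ]

For a 2×2 matrix X = [[a, b], [c, d]] with det(X) ≠ 0, X⁻¹ = (1/det(X)) * [[d, -b], [-c, a]].
det(X) = (9)*(7) - (1)*(6) = 63 - 6 = 57.
X⁻¹ = (1/57) * [[7, -1], [-6, 9]].
Dividing each entry by 57 and reducing:
X⁻¹ =
[     7/57     -1/57 ]
[    -2/19      3/19 ]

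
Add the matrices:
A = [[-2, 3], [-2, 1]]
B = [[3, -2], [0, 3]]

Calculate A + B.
[[1, 1], [-2, 4]]

Add corresponding elements:
(-2)+(3)=1
(3)+(-2)=1
(-2)+(0)=-2
(1)+(3)=4
A + B = [[1, 1], [-2, 4]]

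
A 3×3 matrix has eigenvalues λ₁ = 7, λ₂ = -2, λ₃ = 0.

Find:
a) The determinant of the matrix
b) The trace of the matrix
det = 0, trace = 5

Two standard eigenvalue identities:
- det(A) equals the product of the eigenvalues (counted with multiplicity).
- trace(A) equals the sum of the eigenvalues.
det(A) = (7)*(-2)*(0) = 0.
trace(A) = 7 - 2 + 0 = 5.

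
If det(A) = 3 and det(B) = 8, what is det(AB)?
24

Use the multiplicative property of determinants: det(AB) = det(A)*det(B).
det(AB) = (3)*(8) = 24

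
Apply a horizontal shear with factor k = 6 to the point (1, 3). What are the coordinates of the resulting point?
(19, 3)

Shear matrix for horizontal shear with factor k = 6:
[[1, 6], [0, 1]]
Result: (1, 3) → (19, 3)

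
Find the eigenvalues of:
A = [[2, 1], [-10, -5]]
λ = -3, 0

Solve det(A - λI) = 0. For a 2×2 matrix this is λ² - (trace)λ + det = 0.
trace(A) = 2 - 5 = -3.
det(A) = (2)*(-5) - (1)*(-10) = -10 + 10 = 0.
Characteristic equation: λ² - (-3)λ + (0) = 0.
Discriminant: (-3)² - 4*(0) = 9 - 0 = 9.
Roots: λ = (-3 ± √9) / 2 = -3, 0.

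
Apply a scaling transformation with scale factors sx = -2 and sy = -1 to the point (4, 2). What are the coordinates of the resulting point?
(-8, -2)

Scaling matrix:
[[-2, 0], [0, -1]]
Result: (4 × -2, 2 × -1) = (-8, -2)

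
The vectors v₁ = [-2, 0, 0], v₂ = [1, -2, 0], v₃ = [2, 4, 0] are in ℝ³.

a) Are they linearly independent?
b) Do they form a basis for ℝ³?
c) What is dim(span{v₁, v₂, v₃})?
Not independent, not a basis, dim(span) = 2

Check whether v₃ can be written as a linear combination of v₁ and v₂.
v₃ = (-2)·v₁ + (-2)·v₂ = [2, 4, 0], so the three vectors are linearly dependent.
Thus they do not form a basis for ℝ³, and dim(span{v₁, v₂, v₃}) = 2 (spanned by v₁ and v₂).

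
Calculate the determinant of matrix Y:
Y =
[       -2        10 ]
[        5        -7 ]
det(Y) = -36

For a 2×2 matrix [[a, b], [c, d]], det = a*d - b*c.
det(Y) = (-2)*(-7) - (10)*(5) = 14 - 50 = -36.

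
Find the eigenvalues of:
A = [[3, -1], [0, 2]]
λ = 2, 3

Solve det(A - λI) = 0. For a 2×2 matrix this is λ² - (trace)λ + det = 0.
trace(A) = 3 + 2 = 5.
det(A) = (3)*(2) - (-1)*(0) = 6 - 0 = 6.
Characteristic equation: λ² - (5)λ + (6) = 0.
Discriminant: (5)² - 4*(6) = 25 - 24 = 1.
Roots: λ = (5 ± √1) / 2 = 2, 3.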